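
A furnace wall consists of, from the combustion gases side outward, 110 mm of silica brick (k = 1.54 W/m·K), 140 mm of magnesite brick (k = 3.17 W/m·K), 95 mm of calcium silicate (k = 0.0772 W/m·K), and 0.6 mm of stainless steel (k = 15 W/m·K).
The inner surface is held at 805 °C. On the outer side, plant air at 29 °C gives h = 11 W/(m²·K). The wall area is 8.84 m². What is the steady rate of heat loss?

Q ≈ 4770 W

Thermal resistances in series:
R_silica brick = L/(kA) = 0.11/(1.54×8.84) = 0.00808 K/W
R_magnesite brick = L/(kA) = 0.14/(3.17×8.84) = 0.004996 K/W
R_calcium silicate = L/(kA) = 0.095/(0.0772×8.84) = 0.1392 K/W
R_stainless steel = L/(kA) = 0.0006/(15×8.84) = 4.525×10^-6 K/W
R_outer film = 1/(h_o·A) = 1/(11×8.84) = 0.01028 K/W
R_total = 0.1626 K/W
Q = ΔT / R_total = 776 / 0.1626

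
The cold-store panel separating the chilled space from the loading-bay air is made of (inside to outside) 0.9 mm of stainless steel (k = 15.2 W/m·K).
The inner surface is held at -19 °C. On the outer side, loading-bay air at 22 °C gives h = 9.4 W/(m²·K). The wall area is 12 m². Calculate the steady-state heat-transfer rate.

Q ≈ 4620 W

Series thermal resistances:
R_stainless steel = L/(kA) = 0.0009/(15.2×12) = 4.934×10^-6 K/W
R_outer film = 1/(h_o·A) = 1/(9.4×12) = 0.008865 K/W
R_total = 0.00887 K/W
Q = ΔT / R_total = 41 / 0.00887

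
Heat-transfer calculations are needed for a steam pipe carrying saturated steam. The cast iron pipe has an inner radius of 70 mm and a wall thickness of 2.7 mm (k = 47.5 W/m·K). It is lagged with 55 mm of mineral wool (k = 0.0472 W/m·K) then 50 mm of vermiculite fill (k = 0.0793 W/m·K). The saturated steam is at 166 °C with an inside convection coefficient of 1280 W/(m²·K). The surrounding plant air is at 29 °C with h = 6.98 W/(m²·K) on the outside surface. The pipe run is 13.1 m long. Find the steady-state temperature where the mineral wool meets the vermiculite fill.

T ≈ 69.3 °C

Radial resistances (cylindrical: R_cond = ln(r_o/r_i)/(2πkL), R_conv = 1/(h·2πrL)):
R_inner film = 1/(h_i·2πr₁L) = 1/(1280×2π×0.07×13.1) = 1.356×10^-4 K/W
R_cast iron pipe wall = ln(72.7/70)/(2π×47.5×13.1) = 9.68×10^-6 K/W
R_mineral wool = ln(127.7/72.7)/(2π×0.0472×13.1) = 0.145 K/W
R_vermiculite fill = ln(177.7/127.7)/(2π×0.0793×13.1) = 0.05062 K/W
R_outer film = 1/(h_o·2πr_oL) = 1/(6.98×2π×0.1777×13.1) = 0.009795 K/W
R_total = 0.2056 K/W
Q = ΔT/R_total = 137/0.2056
Q = 666 W
T_interface = T_inner − Q·ΣR(inner→interface) = 166 − 666×0.1451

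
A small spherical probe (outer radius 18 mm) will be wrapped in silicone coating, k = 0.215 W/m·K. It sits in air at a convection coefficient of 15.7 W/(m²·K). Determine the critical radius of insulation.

For a sphere r_cr = 2k/h = 2×0.215/15.7
r_cr = 27.4 mm; since the bare radius (18 mm) is below r_cr, adding a thin layer of insulation will *increase* heat loss.

r_cr ≈ 27.4 mm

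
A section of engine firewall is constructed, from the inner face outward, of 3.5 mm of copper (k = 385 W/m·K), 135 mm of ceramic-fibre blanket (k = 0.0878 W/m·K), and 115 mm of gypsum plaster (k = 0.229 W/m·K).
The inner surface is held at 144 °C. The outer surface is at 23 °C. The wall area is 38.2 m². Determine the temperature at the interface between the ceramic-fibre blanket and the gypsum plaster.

Thermal resistances in series:
R_copper = L/(kA) = 0.0035/(385×38.2) = 2.38×10^-7 K/W
R_ceramic-fibre blanket = L/(kA) = 0.135/(0.0878×38.2) = 0.04025 K/W
R_gypsum plaster = L/(kA) = 0.115/(0.229×38.2) = 0.01315 K/W
R_total = 0.0534 K/W;  Q = ΔT/R_total = 121/0.0534 = 2266 W
T_interface = T_inner − Q·ΣR(inner→interface) = 144 − 2270×0.04025

T ≈ 52.8 °C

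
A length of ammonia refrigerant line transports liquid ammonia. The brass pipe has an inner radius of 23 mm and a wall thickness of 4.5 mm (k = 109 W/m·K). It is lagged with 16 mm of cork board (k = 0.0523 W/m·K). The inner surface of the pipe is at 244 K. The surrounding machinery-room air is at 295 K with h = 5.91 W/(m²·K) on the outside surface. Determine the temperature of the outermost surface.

Cylindrical conduction, so R = ln(r₂/r₁)/(2πkL) per layer, in series:
R_brass pipe wall = ln(27.5/23)/(2π×109×1) = 2.609×10^-4 K/W
R_cork board = ln(43.5/27.5)/(2π×0.0523×1) = 1.395 K/W
R_outer film = 1/(h_o·2πr_oL) = 1/(5.91×2π×0.0435×1) = 0.6191 K/W
R_total = 2.015 K/W
Q = ΔT/R_total = 51/2.015
Q = 25.3 W/m
T_interface = T_inner + Q·ΣR(inner→interface) = 244 + 25.3×1.396

T ≈ 279 K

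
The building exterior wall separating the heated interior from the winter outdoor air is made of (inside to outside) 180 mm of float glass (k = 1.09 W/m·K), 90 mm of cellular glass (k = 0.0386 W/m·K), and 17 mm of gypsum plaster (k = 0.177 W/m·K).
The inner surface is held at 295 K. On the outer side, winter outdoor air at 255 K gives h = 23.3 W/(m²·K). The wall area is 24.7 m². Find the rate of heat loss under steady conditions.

Q ≈ 375 W

Thermal resistances in series:
R_float glass = L/(kA) = 0.18/(1.09×24.7) = 0.006686 K/W
R_cellular glass = L/(kA) = 0.09/(0.0386×24.7) = 0.0944 K/W
R_gypsum plaster = L/(kA) = 0.017/(0.177×24.7) = 0.003888 K/W
R_outer film = 1/(h_o·A) = 1/(23.3×24.7) = 0.001738 K/W
R_total = 0.1067 K/W
Q = ΔT / R_total = 40 / 0.1067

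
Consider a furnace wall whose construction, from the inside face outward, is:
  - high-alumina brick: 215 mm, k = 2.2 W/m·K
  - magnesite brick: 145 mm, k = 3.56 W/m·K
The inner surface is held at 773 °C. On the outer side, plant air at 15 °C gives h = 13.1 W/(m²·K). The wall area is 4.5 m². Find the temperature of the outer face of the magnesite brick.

T ≈ 284 °C

Treating each layer as a thermal resistance in series:
R_high-alumina brick = L/(kA) = 0.215/(2.2×4.5) = 0.02172 K/W
R_magnesite brick = L/(kA) = 0.145/(3.56×4.5) = 0.009051 K/W
R_outer film = 1/(h_o·A) = 1/(13.1×4.5) = 0.01696 K/W
R_total = 0.04773 K/W;  Q = ΔT/R_total = 758/0.04773 = 15880 W
T_interface = T_inner − Q·ΣR(inner→interface) = 773 − 15900×0.03077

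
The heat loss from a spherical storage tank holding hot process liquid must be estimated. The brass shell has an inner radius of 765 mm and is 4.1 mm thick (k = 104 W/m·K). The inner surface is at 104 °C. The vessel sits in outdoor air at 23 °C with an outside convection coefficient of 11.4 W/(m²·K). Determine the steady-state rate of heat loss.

Q ≈ 6860 W

Radial (spherical) resistances in series:
R_brass shell = (1/0.765 − 1/0.7691)/(4π×104) = 5.332×10^-6 K/W
R_outer film = 1/(h·4πr_o²) = 1/(11.4×4π×0.7691²) = 0.0118 K/W
R_total = 0.01181 K/W
Q = ΔT/R_total = 81/0.01181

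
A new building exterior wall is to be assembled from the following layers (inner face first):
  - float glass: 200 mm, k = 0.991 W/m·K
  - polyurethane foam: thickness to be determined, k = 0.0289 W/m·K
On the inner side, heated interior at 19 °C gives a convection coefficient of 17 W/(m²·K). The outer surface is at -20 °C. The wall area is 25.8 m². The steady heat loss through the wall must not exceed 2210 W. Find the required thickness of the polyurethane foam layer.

L ≈ 5.63 mm

Series thermal resistances:
R_inner film = 1/(h_i·A) = 1/(17×25.8) = 0.00228 K/W
R_float glass = L/(kA) = 0.2/(0.991×25.8) = 0.007822 K/W
Sum of the known resistances R_other = 0.0101 K/W
Required total resistance R_tot = ΔT/Q_allow = 39/2210 = 0.01765 K/W
R_polyurethane foam = R_tot − R_other = 0.007545 K/W
L = R·k·A = 0.007545×0.0289×25.8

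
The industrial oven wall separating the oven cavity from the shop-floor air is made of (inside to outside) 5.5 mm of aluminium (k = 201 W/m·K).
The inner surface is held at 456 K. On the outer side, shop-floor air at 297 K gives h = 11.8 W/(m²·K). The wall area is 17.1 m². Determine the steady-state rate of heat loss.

Q ≈ 32100 W

Thermal resistances in series:
R_aluminium = L/(kA) = 0.0055/(201×17.1) = 1.6×10^-6 K/W
R_outer film = 1/(h_o·A) = 1/(11.8×17.1) = 0.004956 K/W
R_total = 0.004957 K/W
Q = ΔT / R_total = 159 / 0.004957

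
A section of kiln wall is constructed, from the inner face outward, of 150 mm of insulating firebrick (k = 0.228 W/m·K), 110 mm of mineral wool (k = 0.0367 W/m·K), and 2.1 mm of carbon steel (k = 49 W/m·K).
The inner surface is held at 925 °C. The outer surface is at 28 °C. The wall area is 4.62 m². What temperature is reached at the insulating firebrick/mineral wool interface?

Treating each layer as a thermal resistance in series:
R_insulating firebrick = L/(kA) = 0.15/(0.228×4.62) = 0.1424 K/W
R_mineral wool = L/(kA) = 0.11/(0.0367×4.62) = 0.6488 K/W
R_carbon steel = L/(kA) = 0.0021/(49×4.62) = 9.276×10^-6 K/W
R_total = 0.7912 K/W;  Q = ΔT/R_total = 897/0.7912 = 1134 W
T_interface = T_inner − Q·ΣR(inner→interface) = 925 − 1130×0.1424

T ≈ 764 °C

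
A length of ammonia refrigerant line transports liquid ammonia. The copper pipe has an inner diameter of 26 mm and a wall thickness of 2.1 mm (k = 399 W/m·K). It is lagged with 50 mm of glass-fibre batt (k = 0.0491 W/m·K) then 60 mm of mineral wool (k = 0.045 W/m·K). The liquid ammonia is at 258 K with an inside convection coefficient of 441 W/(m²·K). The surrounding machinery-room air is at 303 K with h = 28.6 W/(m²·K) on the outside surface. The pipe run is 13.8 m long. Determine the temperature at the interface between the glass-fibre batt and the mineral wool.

T ≈ 288 K

Per-layer cylindrical resistances, series-summed:
R_inner film = 1/(h_i·2πr₁L) = 1/(441×2π×0.013×13.8) = 0.002012 K/W
R_copper pipe wall = ln(15.1/13)/(2π×399×13.8) = 4.328×10^-6 K/W
R_glass-fibre batt = ln(65.1/15.1)/(2π×0.0491×13.8) = 0.3432 K/W
R_mineral wool = ln(125.1/65.1)/(2π×0.045×13.8) = 0.1674 K/W
R_outer film = 1/(h_o·2πr_oL) = 1/(28.6×2π×0.1251×13.8) = 0.003223 K/W
R_total = 0.5159 K/W
Q = ΔT/R_total = 45/0.5159
Q = 87.2 W
T_interface = T_inner + Q·ΣR(inner→interface) = 258 + 87.2×0.3452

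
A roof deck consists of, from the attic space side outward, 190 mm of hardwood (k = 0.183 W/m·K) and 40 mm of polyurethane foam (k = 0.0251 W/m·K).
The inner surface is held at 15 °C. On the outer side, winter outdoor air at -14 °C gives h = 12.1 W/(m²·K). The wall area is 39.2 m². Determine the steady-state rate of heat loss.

Model the wall as resistances in series:
R_hardwood = L/(kA) = 0.19/(0.183×39.2) = 0.02649 K/W
R_polyurethane foam = L/(kA) = 0.04/(0.0251×39.2) = 0.04065 K/W
R_outer film = 1/(h_o·A) = 1/(12.1×39.2) = 0.002108 K/W
R_total = 0.06925 K/W
Q = ΔT / R_total = 29 / 0.06925

Q ≈ 419 W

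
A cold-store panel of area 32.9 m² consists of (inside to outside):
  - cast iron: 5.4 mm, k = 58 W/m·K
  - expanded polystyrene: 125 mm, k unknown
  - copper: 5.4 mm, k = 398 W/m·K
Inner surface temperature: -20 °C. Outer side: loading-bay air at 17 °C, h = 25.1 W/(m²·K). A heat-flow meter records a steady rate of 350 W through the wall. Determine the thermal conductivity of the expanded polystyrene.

k ≈ 0.0364 W/(m·K)

Series thermal resistances:
R_cast iron = L/(kA) = 0.0054/(58×32.9) = 2.83×10^-6 K/W
R_copper = L/(kA) = 0.0054/(398×32.9) = 4.124×10^-7 K/W
R_outer film = 1/(h_o·A) = 1/(25.1×32.9) = 0.001211 K/W
Sum of known resistances R_other = 0.001214 K/W
Total R = ΔT/Q = 37/350 = 0.1057 K/W
R_expanded polystyrene = R_total − R_other = 0.1045 K/W
k = L/(R·A) = 0.125/(0.1045×32.9)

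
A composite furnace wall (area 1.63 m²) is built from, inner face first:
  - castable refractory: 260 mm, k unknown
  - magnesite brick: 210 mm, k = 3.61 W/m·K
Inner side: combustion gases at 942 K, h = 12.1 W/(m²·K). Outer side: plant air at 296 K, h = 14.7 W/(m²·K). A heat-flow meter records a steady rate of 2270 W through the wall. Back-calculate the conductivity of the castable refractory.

Thermal resistances in series:
R_inner film = 1/(h_i·A) = 1/(12.1×1.63) = 0.0507 K/W
R_magnesite brick = L/(kA) = 0.21/(3.61×1.63) = 0.03569 K/W
R_outer film = 1/(h_o·A) = 1/(14.7×1.63) = 0.04173 K/W
Sum of known resistances R_other = 0.1281 K/W
Total R = ΔT/Q = 646/2270 = 0.2846 K/W
R_castable refractory = R_total − R_other = 0.1565 K/W
k = L/(R·A) = 0.26/(0.1565×1.63)

k ≈ 1.02 W/(m·K)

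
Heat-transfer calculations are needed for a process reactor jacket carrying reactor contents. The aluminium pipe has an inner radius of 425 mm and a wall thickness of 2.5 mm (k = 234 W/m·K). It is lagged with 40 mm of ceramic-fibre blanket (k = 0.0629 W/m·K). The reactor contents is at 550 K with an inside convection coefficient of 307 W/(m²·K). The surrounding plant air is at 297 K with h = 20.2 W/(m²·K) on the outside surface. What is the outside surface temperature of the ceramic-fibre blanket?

T ≈ 314 K

Treating each annulus and film as a series resistance:
R_inner film = 1/(h_i·2πr₁L) = 1/(307×2π×0.425×1) = 0.00122 K/W
R_aluminium pipe wall = ln(427.5/425)/(2π×234×1) = 3.989×10^-6 K/W
R_ceramic-fibre blanket = ln(467.5/427.5)/(2π×0.0629×1) = 0.2263 K/W
R_outer film = 1/(h_o·2πr_oL) = 1/(20.2×2π×0.4675×1) = 0.01685 K/W
R_total = 0.2444 K/W
Q = ΔT/R_total = 253/0.2444
Q = 1040 W/m
T_interface = T_inner − Q·ΣR(inner→interface) = 550 − 1040×0.2275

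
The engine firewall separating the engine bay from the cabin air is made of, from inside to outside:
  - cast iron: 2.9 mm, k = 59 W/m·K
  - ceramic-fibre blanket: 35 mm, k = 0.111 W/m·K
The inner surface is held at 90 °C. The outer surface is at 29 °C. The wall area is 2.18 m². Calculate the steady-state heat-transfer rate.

Q ≈ 422 W

Thermal resistances in series:
R_cast iron = L/(kA) = 0.0029/(59×2.18) = 2.255×10^-5 K/W
R_ceramic-fibre blanket = L/(kA) = 0.035/(0.111×2.18) = 0.1446 K/W
R_total = 0.1447 K/W
Q = ΔT / R_total = 61 / 0.1447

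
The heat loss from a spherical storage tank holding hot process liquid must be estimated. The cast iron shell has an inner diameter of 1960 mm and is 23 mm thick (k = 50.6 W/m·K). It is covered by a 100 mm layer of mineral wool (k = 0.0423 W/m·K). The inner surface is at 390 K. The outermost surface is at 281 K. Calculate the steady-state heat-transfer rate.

Q ≈ 641 W

Each spherical layer contributes R = (1/r_i − 1/r_o)/(4πk):
R_cast iron shell = (1/0.98 − 1/1.003)/(4π×50.6) = 3.68×10^-5 K/W
R_mineral wool = (1/1.003 − 1/1.103)/(4π×0.0423) = 0.17 K/W
R_total = 0.1701 K/W
Q = ΔT/R_total = 109/0.1701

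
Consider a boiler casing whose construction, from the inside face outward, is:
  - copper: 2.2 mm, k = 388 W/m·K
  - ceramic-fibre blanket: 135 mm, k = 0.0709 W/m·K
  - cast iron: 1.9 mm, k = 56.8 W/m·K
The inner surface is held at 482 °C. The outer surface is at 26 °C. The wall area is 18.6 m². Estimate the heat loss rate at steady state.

Treating each layer as a thermal resistance in series:
R_copper = L/(kA) = 0.0022/(388×18.6) = 3.048×10^-7 K/W
R_ceramic-fibre blanket = L/(kA) = 0.135/(0.0709×18.6) = 0.1024 K/W
R_cast iron = L/(kA) = 0.0019/(56.8×18.6) = 1.798×10^-6 K/W
R_total = 0.1024 K/W
Q = ΔT / R_total = 456 / 0.1024

Q ≈ 4450 W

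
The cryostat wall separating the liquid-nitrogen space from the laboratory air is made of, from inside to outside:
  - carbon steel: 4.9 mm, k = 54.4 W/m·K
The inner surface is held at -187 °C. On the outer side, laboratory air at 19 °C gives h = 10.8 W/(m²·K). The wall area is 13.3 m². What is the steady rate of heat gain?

Q ≈ 29600 W

Thermal resistances in series:
R_carbon steel = L/(kA) = 0.0049/(54.4×13.3) = 6.772×10^-6 K/W
R_outer film = 1/(h_o·A) = 1/(10.8×13.3) = 0.006962 K/W
R_total = 0.006969 K/W
Q = ΔT / R_total = 206 / 0.006969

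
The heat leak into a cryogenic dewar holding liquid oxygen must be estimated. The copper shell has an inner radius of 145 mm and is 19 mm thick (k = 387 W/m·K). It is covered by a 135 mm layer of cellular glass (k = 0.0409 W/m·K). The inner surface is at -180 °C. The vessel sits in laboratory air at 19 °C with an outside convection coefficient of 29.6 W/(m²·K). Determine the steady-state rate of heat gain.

Radial (spherical) resistances in series:
R_copper shell = (1/0.145 − 1/0.164)/(4π×387) = 1.643×10^-4 K/W
R_cellular glass = (1/0.164 − 1/0.299)/(4π×0.0409) = 5.357 K/W
R_outer film = 1/(h·4πr_o²) = 1/(29.6×4π×0.299²) = 0.03007 K/W
R_total = 5.387 K/W
Q = ΔT/R_total = 199/5.387

Q ≈ 36.9 W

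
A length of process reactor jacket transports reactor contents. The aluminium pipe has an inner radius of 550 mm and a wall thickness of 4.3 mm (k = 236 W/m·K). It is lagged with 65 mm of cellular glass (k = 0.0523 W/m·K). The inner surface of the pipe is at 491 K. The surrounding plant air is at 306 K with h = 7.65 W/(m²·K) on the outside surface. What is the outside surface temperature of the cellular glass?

T ≈ 323 K

Cylindrical conduction, so R = ln(r₂/r₁)/(2πkL) per layer, in series:
R_aluminium pipe wall = ln(554.3/550)/(2π×236×1) = 5.252×10^-6 K/W
R_cellular glass = ln(619.3/554.3)/(2π×0.0523×1) = 0.3374 K/W
R_outer film = 1/(h_o·2πr_oL) = 1/(7.65×2π×0.6193×1) = 0.03359 K/W
R_total = 0.371 K/W
Q = ΔT/R_total = 185/0.371
Q = 499 W/m
T_interface = T_inner − Q·ΣR(inner→interface) = 491 − 499×0.3374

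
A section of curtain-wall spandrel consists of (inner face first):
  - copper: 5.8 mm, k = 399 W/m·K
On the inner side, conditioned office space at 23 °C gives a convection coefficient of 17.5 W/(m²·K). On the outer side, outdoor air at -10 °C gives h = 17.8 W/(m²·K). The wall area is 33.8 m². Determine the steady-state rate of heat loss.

Thermal resistances in series:
R_inner film = 1/(h_i·A) = 1/(17.5×33.8) = 0.001691 K/W
R_copper = L/(kA) = 0.0058/(399×33.8) = 4.301×10^-7 K/W
R_outer film = 1/(h_o·A) = 1/(17.8×33.8) = 0.001662 K/W
R_total = 0.003353 K/W
Q = ΔT / R_total = 33 / 0.003353

Q ≈ 9840 W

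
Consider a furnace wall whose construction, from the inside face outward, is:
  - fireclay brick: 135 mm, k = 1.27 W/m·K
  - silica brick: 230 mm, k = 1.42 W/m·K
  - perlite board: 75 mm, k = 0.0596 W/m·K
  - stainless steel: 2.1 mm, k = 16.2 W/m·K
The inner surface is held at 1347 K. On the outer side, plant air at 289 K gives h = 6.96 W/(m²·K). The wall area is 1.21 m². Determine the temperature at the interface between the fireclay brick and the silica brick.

Model the wall as resistances in series:
R_fireclay brick = L/(kA) = 0.135/(1.27×1.21) = 0.08785 K/W
R_silica brick = L/(kA) = 0.23/(1.42×1.21) = 0.1339 K/W
R_perlite board = L/(kA) = 0.075/(0.0596×1.21) = 1.04 K/W
R_stainless steel = L/(kA) = 0.0021/(16.2×1.21) = 1.071×10^-4 K/W
R_outer film = 1/(h_o·A) = 1/(6.96×1.21) = 0.1187 K/W
R_total = 1.381 K/W;  Q = ΔT/R_total = 1058/1.381 = 766.4 W
T_interface = T_inner − Q·ΣR(inner→interface) = 1347 − 766×0.08785

T ≈ 1280 K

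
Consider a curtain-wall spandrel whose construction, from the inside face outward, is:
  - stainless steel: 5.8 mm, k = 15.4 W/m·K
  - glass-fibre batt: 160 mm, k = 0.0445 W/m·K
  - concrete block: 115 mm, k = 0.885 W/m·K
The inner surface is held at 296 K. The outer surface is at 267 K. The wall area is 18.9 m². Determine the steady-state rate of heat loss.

Q ≈ 147 W

Model the wall as resistances in series:
R_stainless steel = L/(kA) = 0.0058/(15.4×18.9) = 1.993×10^-5 K/W
R_glass-fibre batt = L/(kA) = 0.16/(0.0445×18.9) = 0.1902 K/W
R_concrete block = L/(kA) = 0.115/(0.885×18.9) = 0.006875 K/W
R_total = 0.1971 K/W
Q = ΔT / R_total = 29 / 0.1971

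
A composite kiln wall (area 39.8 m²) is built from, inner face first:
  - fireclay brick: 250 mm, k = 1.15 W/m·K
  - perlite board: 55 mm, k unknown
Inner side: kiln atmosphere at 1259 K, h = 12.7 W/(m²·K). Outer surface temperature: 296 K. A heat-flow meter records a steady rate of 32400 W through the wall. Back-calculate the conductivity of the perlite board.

Using the resistance-network approach (series):
R_inner film = 1/(h_i·A) = 1/(12.7×39.8) = 0.001978 K/W
R_fireclay brick = L/(kA) = 0.25/(1.15×39.8) = 0.005462 K/W
Sum of known resistances R_other = 0.00744 K/W
Total R = ΔT/Q = 963/32400 = 0.02972 K/W
R_perlite board = R_total − R_other = 0.02228 K/W
k = L/(R·A) = 0.055/(0.02228×39.8)

k ≈ 0.062 W/(m·K)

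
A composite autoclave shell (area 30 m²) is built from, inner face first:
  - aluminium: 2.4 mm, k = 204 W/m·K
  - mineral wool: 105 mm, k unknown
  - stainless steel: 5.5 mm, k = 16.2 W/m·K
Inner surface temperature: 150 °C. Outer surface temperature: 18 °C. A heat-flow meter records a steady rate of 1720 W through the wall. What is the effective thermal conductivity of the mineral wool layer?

k ≈ 0.0456 W/(m·K)

Model the wall as resistances in series:
R_aluminium = L/(kA) = 0.0024/(204×30) = 3.922×10^-7 K/W
R_stainless steel = L/(kA) = 0.0055/(16.2×30) = 1.132×10^-5 K/W
Sum of known resistances R_other = 1.171×10^-5 K/W
Total R = ΔT/Q = 132/1720 = 0.07674 K/W
R_mineral wool = R_total − R_other = 0.07673 K/W
k = L/(R·A) = 0.105/(0.07673×30)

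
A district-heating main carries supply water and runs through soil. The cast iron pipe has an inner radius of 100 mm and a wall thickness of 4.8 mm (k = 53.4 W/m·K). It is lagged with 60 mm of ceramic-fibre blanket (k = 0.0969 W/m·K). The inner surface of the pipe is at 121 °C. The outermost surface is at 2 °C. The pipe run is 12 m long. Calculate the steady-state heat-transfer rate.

For a radial system each layer contributes R = ln(r_out/r_in)/(2πkL); films add R = 1/(hA).
R_cast iron pipe wall = ln(104.8/100)/(2π×53.4×12) = 1.164×10^-5 K/W
R_ceramic-fibre blanket = ln(164.8/104.8)/(2π×0.0969×12) = 0.06196 K/W
R_total = 0.06197 K/W
Q = ΔT/R_total = 119/0.06197

Q ≈ 1920 W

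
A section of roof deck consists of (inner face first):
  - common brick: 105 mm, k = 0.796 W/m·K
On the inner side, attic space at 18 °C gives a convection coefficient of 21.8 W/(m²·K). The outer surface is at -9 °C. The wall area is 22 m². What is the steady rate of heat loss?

Q ≈ 3340 W

Thermal resistances in series:
R_inner film = 1/(h_i·A) = 1/(21.8×22) = 0.002085 K/W
R_common brick = L/(kA) = 0.105/(0.796×22) = 0.005996 K/W
R_total = 0.008081 K/W
Q = ΔT / R_total = 27 / 0.008081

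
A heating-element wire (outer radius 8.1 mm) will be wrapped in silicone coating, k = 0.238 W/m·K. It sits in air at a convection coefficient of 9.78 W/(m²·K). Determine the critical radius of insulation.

For a cylinder r_cr = k/h = 0.238/9.78
r_cr = 24.3 mm; since the bare radius (8.1 mm) is below r_cr, adding a thin layer of insulation will *increase* heat loss.

r_cr ≈ 24.3 mm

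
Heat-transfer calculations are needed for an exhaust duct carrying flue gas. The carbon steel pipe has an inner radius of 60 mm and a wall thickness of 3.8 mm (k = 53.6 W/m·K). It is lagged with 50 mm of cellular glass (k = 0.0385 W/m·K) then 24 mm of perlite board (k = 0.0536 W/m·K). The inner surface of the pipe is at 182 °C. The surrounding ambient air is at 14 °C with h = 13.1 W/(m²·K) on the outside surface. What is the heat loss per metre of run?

q′ ≈ 55.1 W/m

Treating each annulus and film as a series resistance:
R_carbon steel pipe wall = ln(63.8/60)/(2π×53.6×1) = 1.823×10^-4 K/W
R_cellular glass = ln(113.8/63.8)/(2π×0.0385×1) = 2.392 K/W
R_perlite board = ln(137.8/113.8)/(2π×0.0536×1) = 0.5682 K/W
R_outer film = 1/(h_o·2πr_oL) = 1/(13.1×2π×0.1378×1) = 0.08817 K/W
R_total = 3.049 K/W
Q = ΔT/R_total = 168/3.049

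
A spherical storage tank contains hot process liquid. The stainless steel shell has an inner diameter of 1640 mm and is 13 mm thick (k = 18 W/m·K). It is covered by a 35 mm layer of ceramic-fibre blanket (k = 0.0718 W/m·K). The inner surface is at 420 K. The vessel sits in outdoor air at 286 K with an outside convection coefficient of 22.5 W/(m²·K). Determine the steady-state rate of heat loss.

For a spherical shell R = (1/r₁ − 1/r₂)/(4πk); film R = 1/(h·4πr²). In series:
R_stainless steel shell = (1/0.82 − 1/0.833)/(4π×18) = 8.414×10^-5 K/W
R_ceramic-fibre blanket = (1/0.833 − 1/0.868)/(4π×0.0718) = 0.05365 K/W
R_outer film = 1/(h·4πr_o²) = 1/(22.5×4π×0.868²) = 0.004694 K/W
R_total = 0.05843 K/W
Q = ΔT/R_total = 134/0.05843

Q ≈ 2290 W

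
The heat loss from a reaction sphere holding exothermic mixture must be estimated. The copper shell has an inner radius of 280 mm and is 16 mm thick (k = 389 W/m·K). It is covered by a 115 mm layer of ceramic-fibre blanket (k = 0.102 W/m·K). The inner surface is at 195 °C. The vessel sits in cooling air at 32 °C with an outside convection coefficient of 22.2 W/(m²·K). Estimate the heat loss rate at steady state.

Radial (spherical) resistances in series:
R_copper shell = (1/0.28 − 1/0.296)/(4π×389) = 3.949×10^-5 K/W
R_ceramic-fibre blanket = (1/0.296 − 1/0.411)/(4π×0.102) = 0.7375 K/W
R_outer film = 1/(h·4πr_o²) = 1/(22.2×4π×0.411²) = 0.02122 K/W
R_total = 0.7587 K/W
Q = ΔT/R_total = 163/0.7587

Q ≈ 215 W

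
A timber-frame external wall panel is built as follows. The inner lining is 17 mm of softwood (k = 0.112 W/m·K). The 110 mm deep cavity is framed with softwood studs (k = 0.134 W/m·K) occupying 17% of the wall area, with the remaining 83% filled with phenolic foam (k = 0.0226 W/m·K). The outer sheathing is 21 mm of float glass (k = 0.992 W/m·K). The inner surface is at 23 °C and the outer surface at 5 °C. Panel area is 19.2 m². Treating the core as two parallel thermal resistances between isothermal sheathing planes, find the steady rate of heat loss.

Q ≈ 123 W

Sheathing layers in series; stud and cavity paths in parallel between them.
R_inner = 0.017/(0.112×19.2) = 0.007906 K/W
R_stud  = 0.11/(0.134×0.17×19.2) = 0.2515 K/W
R_cav   = 0.11/(0.0226×0.83×19.2) = 0.3054 K/W
1/R_core = 1/R_stud + 1/R_cav → R_core = 0.1379 K/W
R_outer = 0.021/(0.992×19.2) = 0.001103 K/W
R_total = 0.1469 K/W
Q = ΔT/R_total = 18/0.1469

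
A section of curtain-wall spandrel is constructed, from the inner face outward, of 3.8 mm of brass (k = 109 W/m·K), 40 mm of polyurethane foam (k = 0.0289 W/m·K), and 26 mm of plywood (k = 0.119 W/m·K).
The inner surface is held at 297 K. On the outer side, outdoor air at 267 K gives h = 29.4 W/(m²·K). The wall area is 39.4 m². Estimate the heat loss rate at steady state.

Q ≈ 722 W

Series thermal resistances:
R_brass = L/(kA) = 0.0038/(109×39.4) = 8.848×10^-7 K/W
R_polyurethane foam = L/(kA) = 0.04/(0.0289×39.4) = 0.03513 K/W
R_plywood = L/(kA) = 0.026/(0.119×39.4) = 0.005545 K/W
R_outer film = 1/(h_o·A) = 1/(29.4×39.4) = 8.633×10^-4 K/W
R_total = 0.04154 K/W
Q = ΔT / R_total = 30 / 0.04154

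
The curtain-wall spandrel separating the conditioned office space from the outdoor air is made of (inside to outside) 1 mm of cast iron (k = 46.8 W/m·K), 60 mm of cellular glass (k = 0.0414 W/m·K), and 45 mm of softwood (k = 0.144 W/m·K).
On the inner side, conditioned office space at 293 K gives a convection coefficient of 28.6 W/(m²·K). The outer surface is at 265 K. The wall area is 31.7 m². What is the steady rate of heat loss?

Treating each layer as a thermal resistance in series:
R_inner film = 1/(h_i·A) = 1/(28.6×31.7) = 0.001103 K/W
R_cast iron = L/(kA) = 0.001/(46.8×31.7) = 6.741×10^-7 K/W
R_cellular glass = L/(kA) = 0.06/(0.0414×31.7) = 0.04572 K/W
R_softwood = L/(kA) = 0.045/(0.144×31.7) = 0.009858 K/W
R_total = 0.05668 K/W
Q = ΔT / R_total = 28 / 0.05668

Q ≈ 494 W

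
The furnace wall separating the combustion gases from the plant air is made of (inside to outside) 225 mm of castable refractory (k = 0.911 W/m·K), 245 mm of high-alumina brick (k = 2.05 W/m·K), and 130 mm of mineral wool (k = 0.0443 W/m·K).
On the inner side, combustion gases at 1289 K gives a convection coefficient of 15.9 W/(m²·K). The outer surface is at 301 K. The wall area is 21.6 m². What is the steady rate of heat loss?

Series thermal resistances:
R_inner film = 1/(h_i·A) = 1/(15.9×21.6) = 0.002912 K/W
R_castable refractory = L/(kA) = 0.225/(0.911×21.6) = 0.01143 K/W
R_high-alumina brick = L/(kA) = 0.245/(2.05×21.6) = 0.005533 K/W
R_mineral wool = L/(kA) = 0.13/(0.0443×21.6) = 0.1359 K/W
R_total = 0.1557 K/W
Q = ΔT / R_total = 988 / 0.1557

Q ≈ 6340 W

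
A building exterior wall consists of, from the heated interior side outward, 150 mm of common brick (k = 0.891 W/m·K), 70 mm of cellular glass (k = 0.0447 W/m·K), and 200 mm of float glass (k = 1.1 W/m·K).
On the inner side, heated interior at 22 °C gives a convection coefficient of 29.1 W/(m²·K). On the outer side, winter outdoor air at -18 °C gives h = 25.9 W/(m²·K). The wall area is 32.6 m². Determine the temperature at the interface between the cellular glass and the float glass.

T ≈ -13.6 °C

Series thermal resistances:
R_inner film = 1/(h_i·A) = 1/(29.1×32.6) = 0.001054 K/W
R_common brick = L/(kA) = 0.15/(0.891×32.6) = 0.005164 K/W
R_cellular glass = L/(kA) = 0.07/(0.0447×32.6) = 0.04804 K/W
R_float glass = L/(kA) = 0.2/(1.1×32.6) = 0.005577 K/W
R_outer film = 1/(h_o·A) = 1/(25.9×32.6) = 0.001184 K/W
R_total = 0.06102 K/W;  Q = ΔT/R_total = 40/0.06102 = 655.6 W
T_interface = T_inner − Q·ΣR(inner→interface) = 22 − 656×0.05425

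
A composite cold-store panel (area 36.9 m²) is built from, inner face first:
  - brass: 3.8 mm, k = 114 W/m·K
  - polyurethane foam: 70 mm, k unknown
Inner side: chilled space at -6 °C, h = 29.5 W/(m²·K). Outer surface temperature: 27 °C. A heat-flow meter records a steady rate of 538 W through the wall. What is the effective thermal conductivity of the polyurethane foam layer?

k ≈ 0.0314 W/(m·K)

Series thermal resistances:
R_inner film = 1/(h_i·A) = 1/(29.5×36.9) = 9.187×10^-4 K/W
R_brass = L/(kA) = 0.0038/(114×36.9) = 9.033×10^-7 K/W
Sum of known resistances R_other = 9.196×10^-4 K/W
Total R = ΔT/Q = 33/538 = 0.06134 K/W
R_polyurethane foam = R_total − R_other = 0.06042 K/W
k = L/(R·A) = 0.07/(0.06042×36.9)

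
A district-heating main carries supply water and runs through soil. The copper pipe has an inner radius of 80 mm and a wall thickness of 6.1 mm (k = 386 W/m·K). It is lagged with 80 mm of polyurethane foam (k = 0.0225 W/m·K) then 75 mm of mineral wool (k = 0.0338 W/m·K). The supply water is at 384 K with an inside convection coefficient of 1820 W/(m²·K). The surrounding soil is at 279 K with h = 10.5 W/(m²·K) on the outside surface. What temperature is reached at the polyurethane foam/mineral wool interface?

Radial resistances (cylindrical: R_cond = ln(r_o/r_i)/(2πkL), R_conv = 1/(h·2πrL)):
R_inner film = 1/(h_i·2πr₁L) = 1/(1820×2π×0.08×1) = 0.001093 K/W
R_copper pipe wall = ln(86.1/80)/(2π×386×1) = 3.03×10^-5 K/W
R_polyurethane foam = ln(166.1/86.1)/(2π×0.0225×1) = 4.648 K/W
R_mineral wool = ln(241.1/166.1)/(2π×0.0338×1) = 1.755 K/W
R_outer film = 1/(h_o·2πr_oL) = 1/(10.5×2π×0.2411×1) = 0.06287 K/W
R_total = 6.466 K/W
Q = ΔT/R_total = 105/6.466
Q = 16.2 W/m
T_interface = T_inner − Q·ΣR(inner→interface) = 384 − 16.2×4.649

T ≈ 309 K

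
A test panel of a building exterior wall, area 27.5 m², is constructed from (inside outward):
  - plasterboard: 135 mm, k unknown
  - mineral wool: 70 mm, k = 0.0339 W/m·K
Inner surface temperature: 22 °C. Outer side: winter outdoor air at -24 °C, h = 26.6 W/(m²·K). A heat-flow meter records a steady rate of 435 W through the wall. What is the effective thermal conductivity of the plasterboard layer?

Series thermal resistances:
R_mineral wool = L/(kA) = 0.07/(0.0339×27.5) = 0.07509 K/W
R_outer film = 1/(h_o·A) = 1/(26.6×27.5) = 0.001367 K/W
Sum of known resistances R_other = 0.07645 K/W
Total R = ΔT/Q = 46/435 = 0.1057 K/W
R_plasterboard = R_total − R_other = 0.02929 K/W
k = L/(R·A) = 0.135/(0.02929×27.5)

k ≈ 0.168 W/(m·K)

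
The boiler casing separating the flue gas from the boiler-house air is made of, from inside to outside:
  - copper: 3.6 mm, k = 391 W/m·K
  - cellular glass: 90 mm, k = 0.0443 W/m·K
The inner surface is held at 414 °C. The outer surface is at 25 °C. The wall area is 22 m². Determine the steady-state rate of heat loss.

Q ≈ 4210 W

Thermal resistances in series:
R_copper = L/(kA) = 0.0036/(391×22) = 4.185×10^-7 K/W
R_cellular glass = L/(kA) = 0.09/(0.0443×22) = 0.09235 K/W
R_total = 0.09235 K/W
Q = ΔT / R_total = 389 / 0.09235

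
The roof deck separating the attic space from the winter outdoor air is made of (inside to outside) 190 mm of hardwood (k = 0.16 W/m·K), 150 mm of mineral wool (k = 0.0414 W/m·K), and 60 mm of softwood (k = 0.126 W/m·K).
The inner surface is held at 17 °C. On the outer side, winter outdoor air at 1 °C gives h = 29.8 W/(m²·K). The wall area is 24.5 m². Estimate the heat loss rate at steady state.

Q ≈ 73.7 W

Series thermal resistances:
R_hardwood = L/(kA) = 0.19/(0.16×24.5) = 0.04847 K/W
R_mineral wool = L/(kA) = 0.15/(0.0414×24.5) = 0.1479 K/W
R_softwood = L/(kA) = 0.06/(0.126×24.5) = 0.01944 K/W
R_outer film = 1/(h_o·A) = 1/(29.8×24.5) = 0.00137 K/W
R_total = 0.2172 K/W
Q = ΔT / R_total = 16 / 0.2172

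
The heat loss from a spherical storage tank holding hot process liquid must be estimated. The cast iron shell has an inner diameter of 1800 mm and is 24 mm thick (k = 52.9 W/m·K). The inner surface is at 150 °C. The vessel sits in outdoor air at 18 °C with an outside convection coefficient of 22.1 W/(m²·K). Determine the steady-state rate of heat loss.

Q ≈ 31000 W

For a spherical shell R = (1/r₁ − 1/r₂)/(4πk); film R = 1/(h·4πr²). In series:
R_cast iron shell = (1/0.9 − 1/0.924)/(4π×52.9) = 4.341×10^-5 K/W
R_outer film = 1/(h·4πr_o²) = 1/(22.1×4π×0.924²) = 0.004217 K/W
R_total = 0.004261 K/W
Q = ΔT/R_total = 132/0.004261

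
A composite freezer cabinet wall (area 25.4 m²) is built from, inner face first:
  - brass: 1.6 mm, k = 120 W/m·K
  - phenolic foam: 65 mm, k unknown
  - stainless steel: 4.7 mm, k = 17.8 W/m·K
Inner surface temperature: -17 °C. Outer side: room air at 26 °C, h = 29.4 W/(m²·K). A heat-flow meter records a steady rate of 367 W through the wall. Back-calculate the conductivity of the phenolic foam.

k ≈ 0.0221 W/(m·K)

Using the resistance-network approach (series):
R_brass = L/(kA) = 0.0016/(120×25.4) = 5.249×10^-7 K/W
R_stainless steel = L/(kA) = 0.0047/(17.8×25.4) = 1.04×10^-5 K/W
R_outer film = 1/(h_o·A) = 1/(29.4×25.4) = 0.001339 K/W
Sum of known resistances R_other = 0.00135 K/W
Total R = ΔT/Q = 43/367 = 0.1172 K/W
R_phenolic foam = R_total − R_other = 0.1158 K/W
k = L/(R·A) = 0.065/(0.1158×25.4)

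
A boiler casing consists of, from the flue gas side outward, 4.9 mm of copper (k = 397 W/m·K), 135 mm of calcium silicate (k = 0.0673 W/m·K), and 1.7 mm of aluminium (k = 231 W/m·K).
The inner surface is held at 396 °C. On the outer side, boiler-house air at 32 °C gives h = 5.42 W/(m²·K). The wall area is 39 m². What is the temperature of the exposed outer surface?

T ≈ 62.7 °C

Model the wall as resistances in series:
R_copper = L/(kA) = 0.0049/(397×39) = 3.165×10^-7 K/W
R_calcium silicate = L/(kA) = 0.135/(0.0673×39) = 0.05143 K/W
R_aluminium = L/(kA) = 0.0017/(231×39) = 1.887×10^-7 K/W
R_outer film = 1/(h_o·A) = 1/(5.42×39) = 0.004731 K/W
R_total = 0.05617 K/W;  Q = ΔT/R_total = 364/0.05617 = 6481 W
T_interface = T_inner − Q·ΣR(inner→interface) = 396 − 6480×0.05143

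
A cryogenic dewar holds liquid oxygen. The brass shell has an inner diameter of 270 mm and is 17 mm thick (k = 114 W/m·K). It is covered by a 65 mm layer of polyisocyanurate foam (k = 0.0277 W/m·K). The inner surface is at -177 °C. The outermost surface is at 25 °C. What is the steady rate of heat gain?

For a spherical shell R = (1/r₁ − 1/r₂)/(4πk); film R = 1/(h·4πr²). In series:
R_brass shell = (1/0.135 − 1/0.152)/(4π×114) = 5.783×10^-4 K/W
R_polyisocyanurate foam = (1/0.152 − 1/0.217)/(4π×0.0277) = 5.661 K/W
R_total = 5.662 K/W
Q = ΔT/R_total = 202/5.662

Q ≈ 35.7 W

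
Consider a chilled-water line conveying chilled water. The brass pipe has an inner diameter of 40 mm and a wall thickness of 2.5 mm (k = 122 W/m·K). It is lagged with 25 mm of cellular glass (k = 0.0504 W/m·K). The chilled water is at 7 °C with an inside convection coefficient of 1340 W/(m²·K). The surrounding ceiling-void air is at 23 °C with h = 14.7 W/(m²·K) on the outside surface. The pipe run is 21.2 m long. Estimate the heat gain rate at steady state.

Q ≈ 131 W

Treating each annulus and film as a series resistance:
R_inner film = 1/(h_i·2πr₁L) = 1/(1340×2π×0.02×21.2) = 2.801×10^-4 K/W
R_brass pipe wall = ln(22.5/20)/(2π×122×21.2) = 7.248×10^-6 K/W
R_cellular glass = ln(47.5/22.5)/(2π×0.0504×21.2) = 0.1113 K/W
R_outer film = 1/(h_o·2πr_oL) = 1/(14.7×2π×0.0475×21.2) = 0.01075 K/W
R_total = 0.1223 K/W
Q = ΔT/R_total = 16/0.1223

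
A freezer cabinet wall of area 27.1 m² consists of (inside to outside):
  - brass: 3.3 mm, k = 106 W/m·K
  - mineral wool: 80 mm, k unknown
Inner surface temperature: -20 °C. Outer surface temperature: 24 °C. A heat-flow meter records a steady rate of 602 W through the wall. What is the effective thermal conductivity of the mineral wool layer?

k ≈ 0.0404 W/(m·K)

Model the wall as resistances in series:
R_brass = L/(kA) = 0.0033/(106×27.1) = 1.149×10^-6 K/W
Sum of known resistances R_other = 1.149×10^-6 K/W
Total R = ΔT/Q = 44/602 = 0.07309 K/W
R_mineral wool = R_total − R_other = 0.07309 K/W
k = L/(R·A) = 0.08/(0.07309×27.1)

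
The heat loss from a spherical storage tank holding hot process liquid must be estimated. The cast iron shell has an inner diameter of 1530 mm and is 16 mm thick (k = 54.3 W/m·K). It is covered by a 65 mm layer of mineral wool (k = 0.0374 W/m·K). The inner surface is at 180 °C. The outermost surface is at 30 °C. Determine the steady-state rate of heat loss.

Q ≈ 716 W

For a spherical shell R = (1/r₁ − 1/r₂)/(4πk); film R = 1/(h·4πr²). In series:
R_cast iron shell = (1/0.765 − 1/0.781)/(4π×54.3) = 3.925×10^-5 K/W
R_mineral wool = (1/0.781 − 1/0.846)/(4π×0.0374) = 0.2093 K/W
R_total = 0.2094 K/W
Q = ΔT/R_total = 150/0.2094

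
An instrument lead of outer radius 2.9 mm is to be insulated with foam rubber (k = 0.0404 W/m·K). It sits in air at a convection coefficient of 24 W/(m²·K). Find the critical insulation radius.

For a cylinder r_cr = k/h = 0.0404/24
r_cr = 1.68 mm; since the bare radius (2.9 mm) is above r_cr, any added insulation will reduce heat loss.

r_cr ≈ 1.68 mm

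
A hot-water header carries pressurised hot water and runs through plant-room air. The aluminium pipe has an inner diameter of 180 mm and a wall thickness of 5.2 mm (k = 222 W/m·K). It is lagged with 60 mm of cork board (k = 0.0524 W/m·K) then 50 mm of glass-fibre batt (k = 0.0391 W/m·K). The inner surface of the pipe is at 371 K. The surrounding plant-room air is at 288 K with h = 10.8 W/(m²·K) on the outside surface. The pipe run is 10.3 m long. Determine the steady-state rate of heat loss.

For a radial system each layer contributes R = ln(r_out/r_in)/(2πkL); films add R = 1/(hA).
R_aluminium pipe wall = ln(95.2/90)/(2π×222×10.3) = 3.91×10^-6 K/W
R_cork board = ln(155.2/95.2)/(2π×0.0524×10.3) = 0.1441 K/W
R_glass-fibre batt = ln(205.2/155.2)/(2π×0.0391×10.3) = 0.1104 K/W
R_outer film = 1/(h_o·2πr_oL) = 1/(10.8×2π×0.2052×10.3) = 0.006972 K/W
R_total = 0.2615 K/W
Q = ΔT/R_total = 83/0.2615

Q ≈ 317 W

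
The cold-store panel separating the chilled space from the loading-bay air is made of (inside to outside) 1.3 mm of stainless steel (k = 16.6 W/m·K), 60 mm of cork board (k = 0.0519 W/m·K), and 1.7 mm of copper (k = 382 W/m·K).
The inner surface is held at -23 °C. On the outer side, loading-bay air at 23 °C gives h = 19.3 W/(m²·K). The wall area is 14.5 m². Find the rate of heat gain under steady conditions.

Q ≈ 552 W

Using the resistance-network approach (series):
R_stainless steel = L/(kA) = 0.0013/(16.6×14.5) = 5.401×10^-6 K/W
R_cork board = L/(kA) = 0.06/(0.0519×14.5) = 0.07973 K/W
R_copper = L/(kA) = 0.0017/(382×14.5) = 3.069×10^-7 K/W
R_outer film = 1/(h_o·A) = 1/(19.3×14.5) = 0.003573 K/W
R_total = 0.08331 K/W
Q = ΔT / R_total = 46 / 0.08331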